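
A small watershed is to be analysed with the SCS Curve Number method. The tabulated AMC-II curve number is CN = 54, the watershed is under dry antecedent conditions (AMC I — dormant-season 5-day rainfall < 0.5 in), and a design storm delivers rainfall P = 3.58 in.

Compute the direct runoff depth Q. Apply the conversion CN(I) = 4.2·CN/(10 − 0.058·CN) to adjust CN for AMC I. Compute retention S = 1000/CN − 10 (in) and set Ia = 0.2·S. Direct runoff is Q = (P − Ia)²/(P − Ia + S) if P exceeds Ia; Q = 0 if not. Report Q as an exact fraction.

CN(I) from CN(II)=54: (4.2·54)/(10 − 0.058·54) = 56700/1717 ≈ 33.023
S = 1000/(56700/1717) − 10 = 11500/567 in ≈ 20.282 in
Ia = 0.2·(11500/567) = 2300/567 in ≈ 4.056 in
P = 3.580 ≤ Ia = 4.056 in: entire storm abstracted, Q = 0.

Q = 0 in ≈ 0.000 in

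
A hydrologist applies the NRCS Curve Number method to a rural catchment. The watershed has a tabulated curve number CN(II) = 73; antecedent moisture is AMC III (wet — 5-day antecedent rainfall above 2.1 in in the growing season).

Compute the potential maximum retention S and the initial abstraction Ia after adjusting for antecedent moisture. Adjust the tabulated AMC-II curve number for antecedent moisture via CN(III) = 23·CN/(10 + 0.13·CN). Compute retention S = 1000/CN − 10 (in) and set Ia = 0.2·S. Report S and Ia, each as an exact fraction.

S = 2700/1679 in ≈ 1.608 in; Ia = 540/1679 in ≈ 0.322 in

CN(III) from CN(II)=73: (23·73)/(10 + 0.13·73) = 167900/1949 ≈ 86.147
Retention S: 1000/CN − 10 with CN=86.147 → S = 2700/1679 ≈ 1.608 in
Initial abstraction Ia = S/5 = (2700/1679)/5 = 540/1679 ≈ 0.322 in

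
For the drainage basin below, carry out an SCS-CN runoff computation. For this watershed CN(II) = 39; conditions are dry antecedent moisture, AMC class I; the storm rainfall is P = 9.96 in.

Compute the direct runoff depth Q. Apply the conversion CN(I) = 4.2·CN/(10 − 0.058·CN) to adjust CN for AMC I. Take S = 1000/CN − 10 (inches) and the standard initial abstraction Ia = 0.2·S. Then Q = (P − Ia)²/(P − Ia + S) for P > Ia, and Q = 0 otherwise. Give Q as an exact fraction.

Q = 2645147761/16665237225 in ≈ 0.159 in

CN(I) from CN(II)=39: (4.2·39)/(10 − 0.058·39) = 81900/3869 ≈ 21.168
Max retention: S = 1000/(81900/3869) − 10 = 30500/819 in (≈ 37.241 in)
Ia = 0.2S: 0.2·37.241 = 7.448 in (exactly 6100/819)
Since P=9.960 > Ia=7.448: effective rainfall P−Ia = 51431/20475 in
Q: (51431/20475)² ÷ (813931/20475) = 2645147761/16665237225 in (≈ 0.159 in)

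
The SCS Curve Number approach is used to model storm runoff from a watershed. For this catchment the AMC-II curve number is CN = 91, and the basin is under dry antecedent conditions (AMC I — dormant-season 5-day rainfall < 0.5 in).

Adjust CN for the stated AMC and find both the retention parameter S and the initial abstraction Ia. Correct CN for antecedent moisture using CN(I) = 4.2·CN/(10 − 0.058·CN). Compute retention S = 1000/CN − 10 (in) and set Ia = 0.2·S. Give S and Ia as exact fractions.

CN(I) from CN(II)=91: (4.2·91)/(10 − 0.058·91) = 63700/787 ≈ 80.940
Max retention: S = 1000/(63700/787) − 10 = 1500/637 in (≈ 2.355 in)
Ia = 0.2S: 0.2·2.355 = 0.471 in (exactly 300/637)

S = 1500/637 in ≈ 2.355 in; Ia = 300/637 in ≈ 0.471 in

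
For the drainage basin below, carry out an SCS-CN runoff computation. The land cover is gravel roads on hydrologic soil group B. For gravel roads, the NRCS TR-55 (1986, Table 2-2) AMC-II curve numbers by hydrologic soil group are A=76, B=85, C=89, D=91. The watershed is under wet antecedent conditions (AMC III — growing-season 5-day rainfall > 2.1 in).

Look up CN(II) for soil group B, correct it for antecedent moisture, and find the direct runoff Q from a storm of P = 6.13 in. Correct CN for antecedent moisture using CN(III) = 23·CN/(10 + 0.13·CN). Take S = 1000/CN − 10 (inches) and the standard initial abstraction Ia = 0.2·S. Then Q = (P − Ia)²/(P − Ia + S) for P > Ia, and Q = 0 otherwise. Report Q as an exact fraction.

NRCS table: gravel roads, soil group B → CN(II) = 85
Adjust CN=85 to AMC III: 23·85/(10 + 0.13·85) → 1955 ÷ (421/20) = 39100/421 ≈ 92.874
S = 1000/(39100/421) − 10 = 300/391 in ≈ 0.767 in
Ia = 0.2·(300/391) = 60/391 in ≈ 0.153 in
Excess rainfall: 6.130 − 0.153 = 5.977 in; P > Ia so Q > 0
Q = (233683/39100)²/((233683/39100) + 300/391) = (54607744489/1528810000)/(263683/39100) = 54607744489/10310005300 in ≈ 5.297 in

Q = 54607744489/10310005300 in ≈ 5.297 in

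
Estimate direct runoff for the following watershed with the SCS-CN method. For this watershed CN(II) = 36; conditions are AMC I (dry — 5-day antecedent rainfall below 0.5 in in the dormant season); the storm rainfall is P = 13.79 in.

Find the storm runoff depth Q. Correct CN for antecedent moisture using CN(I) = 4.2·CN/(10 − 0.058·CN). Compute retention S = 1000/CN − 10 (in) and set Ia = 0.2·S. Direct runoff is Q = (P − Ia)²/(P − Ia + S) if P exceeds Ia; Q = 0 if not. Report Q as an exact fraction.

CN(I) from CN(II)=36: (4.2·36)/(10 − 0.058·36) = 18900/989 ≈ 19.110
Retention S: 1000/CN − 10 with CN=19.110 → S = 8000/189 ≈ 42.328 in
Ia = 0.2S: 0.2·42.328 = 8.466 in (exactly 1600/189)
Excess rainfall: 13.790 − 8.466 = 5.324 in; P > Ia so Q > 0
Q = (100631/18900)²/((100631/18900) + 8000/189) = (10126598161/357210000)/(900631/18900) = 10126598161/17021925900 in ≈ 0.595 in

Q = 10126598161/17021925900 in ≈ 0.595 in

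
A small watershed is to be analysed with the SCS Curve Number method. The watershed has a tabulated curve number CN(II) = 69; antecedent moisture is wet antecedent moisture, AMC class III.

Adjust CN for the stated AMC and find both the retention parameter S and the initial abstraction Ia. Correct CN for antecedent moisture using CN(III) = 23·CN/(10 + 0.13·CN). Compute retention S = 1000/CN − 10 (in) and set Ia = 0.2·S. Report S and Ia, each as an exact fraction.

Adjust CN=69 to AMC III: 23·69/(10 + 0.13·69) → 1587 ÷ (1897/100) = 158700/1897 ≈ 83.658
S = 1000/(158700/1897) − 10 = 3100/1587 in ≈ 1.953 in
Ia = 0.2·(3100/1587) = 620/1587 in ≈ 0.391 in

S = 3100/1587 in ≈ 1.953 in; Ia = 620/1587 in ≈ 0.391 in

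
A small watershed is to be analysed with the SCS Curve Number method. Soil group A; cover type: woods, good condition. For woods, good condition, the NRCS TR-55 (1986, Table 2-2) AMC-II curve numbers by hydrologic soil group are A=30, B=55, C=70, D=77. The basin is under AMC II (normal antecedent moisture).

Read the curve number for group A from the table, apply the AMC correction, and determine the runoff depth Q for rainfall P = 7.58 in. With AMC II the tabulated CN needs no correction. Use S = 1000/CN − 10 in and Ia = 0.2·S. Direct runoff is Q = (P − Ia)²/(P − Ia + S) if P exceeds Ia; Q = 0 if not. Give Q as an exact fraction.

NRCS table: woods, good condition, soil group A → CN(II) = 30
Average conditions: CN = 30 (no AMC adjustment).
Max retention: S = 1000/30 − 10 = 70/3 in (≈ 23.333 in)
Ia = 0.2S: 0.2·23.333 = 4.667 in (exactly 14/3)
P − Ia = 7.580 − 4.667 = 437/150 ≈ 2.913 in (> 0, runoff occurs)
Q: (437/150)² ÷ (3937/150) = 190969/590550 in (≈ 0.323 in)

Q = 190969/590550 in ≈ 0.323 in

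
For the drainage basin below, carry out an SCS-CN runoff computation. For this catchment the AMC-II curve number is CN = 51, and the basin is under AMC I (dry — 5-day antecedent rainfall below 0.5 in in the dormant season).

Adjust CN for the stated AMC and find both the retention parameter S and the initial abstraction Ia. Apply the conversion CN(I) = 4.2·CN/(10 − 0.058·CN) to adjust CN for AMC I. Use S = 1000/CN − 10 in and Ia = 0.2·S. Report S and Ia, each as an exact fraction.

CN(I) from CN(II)=51: (4.2·51)/(10 − 0.058·51) = 15300/503 ≈ 30.417
Max retention: S = 1000/(15300/503) − 10 = 3500/153 in (≈ 22.876 in)
Ia = 0.2S: 0.2·22.876 = 4.575 in (exactly 700/153)

S = 3500/153 in ≈ 22.876 in; Ia = 700/153 in ≈ 4.575 in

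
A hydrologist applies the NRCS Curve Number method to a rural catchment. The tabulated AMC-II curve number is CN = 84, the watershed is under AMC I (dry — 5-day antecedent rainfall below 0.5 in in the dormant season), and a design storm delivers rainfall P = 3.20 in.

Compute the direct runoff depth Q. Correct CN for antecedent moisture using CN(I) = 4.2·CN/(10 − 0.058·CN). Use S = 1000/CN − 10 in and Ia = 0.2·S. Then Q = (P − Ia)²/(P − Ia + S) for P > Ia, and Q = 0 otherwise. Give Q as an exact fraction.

Q = 1597696/2074905 in ≈ 0.770 in

CN(I) from CN(II)=84: (4.2·84)/(10 − 0.058·84) = 44100/641 ≈ 68.799
Max retention: S = 1000/(44100/641) − 10 = 2000/441 in (≈ 4.535 in)
Initial abstraction Ia = S/5 = (2000/441)/5 = 400/441 ≈ 0.907 in
Excess rainfall: 3.200 − 0.907 = 2.293 in; P > Ia so Q > 0
Q: (5056/2205)² ÷ (15056/2205) = 1597696/2074905 in (≈ 0.770 in)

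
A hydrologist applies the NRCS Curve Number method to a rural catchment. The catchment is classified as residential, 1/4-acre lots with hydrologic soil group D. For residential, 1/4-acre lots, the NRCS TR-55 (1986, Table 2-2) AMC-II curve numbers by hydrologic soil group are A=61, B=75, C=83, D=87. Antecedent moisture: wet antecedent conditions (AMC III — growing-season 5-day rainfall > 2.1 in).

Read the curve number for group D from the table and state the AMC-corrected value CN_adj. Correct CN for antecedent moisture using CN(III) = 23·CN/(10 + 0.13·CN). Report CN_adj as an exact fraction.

NRCS table: residential, 1/4-acre lots, soil group D → CN(II) = 87
Adjust CN=87 to AMC III: 23·87/(10 + 0.13·87) → 2001 ÷ (2131/100) = 200100/2131 ≈ 93.900

CN_adj = 200100/2131 ≈ 93.900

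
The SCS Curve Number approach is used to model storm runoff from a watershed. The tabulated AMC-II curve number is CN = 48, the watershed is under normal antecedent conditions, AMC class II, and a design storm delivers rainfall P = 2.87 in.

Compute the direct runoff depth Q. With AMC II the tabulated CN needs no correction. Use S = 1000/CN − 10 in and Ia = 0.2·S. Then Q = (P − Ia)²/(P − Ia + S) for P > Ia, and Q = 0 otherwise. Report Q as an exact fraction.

Q = 44521/1038300 in ≈ 0.043 in

CN(II) = 48; AMC II needs no correction.
S = 1000/48 − 10 = 65/6 in ≈ 10.833 in
Ia = 0.2·(65/6) = 13/6 in ≈ 2.167 in
Since P=2.870 > Ia=2.167: effective rainfall P−Ia = 211/300 in
Q: (211/300)² ÷ (3461/300) = 44521/1038300 in (≈ 0.043 in)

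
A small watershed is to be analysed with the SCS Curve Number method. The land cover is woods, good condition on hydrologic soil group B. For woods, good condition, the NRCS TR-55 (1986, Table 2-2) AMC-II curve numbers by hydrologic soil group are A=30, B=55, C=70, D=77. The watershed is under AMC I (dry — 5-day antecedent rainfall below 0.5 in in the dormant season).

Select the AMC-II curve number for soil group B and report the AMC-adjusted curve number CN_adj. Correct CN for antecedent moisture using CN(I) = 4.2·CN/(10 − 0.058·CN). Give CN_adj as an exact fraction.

NRCS table: woods, good condition, soil group B → CN(II) = 55
CN(I) from CN(II)=55: (4.2·55)/(10 − 0.058·55) = 7700/227 ≈ 33.921

CN_adj = 7700/227 ≈ 33.921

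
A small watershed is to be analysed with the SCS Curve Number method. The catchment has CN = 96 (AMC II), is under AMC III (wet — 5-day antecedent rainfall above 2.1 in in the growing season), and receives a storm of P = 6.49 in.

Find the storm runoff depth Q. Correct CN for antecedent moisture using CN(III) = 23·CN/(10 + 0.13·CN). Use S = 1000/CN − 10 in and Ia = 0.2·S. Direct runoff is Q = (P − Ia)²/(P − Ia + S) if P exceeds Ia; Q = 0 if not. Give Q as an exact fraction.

Q = 1983009961/315888900 in ≈ 6.278 in

CN(III) from CN(II)=96: (23·96)/(10 + 0.13·96) = 27600/281 ≈ 98.221
S = 1000/(27600/281) − 10 = 25/138 in ≈ 0.181 in
Ia = 0.2S: 0.2·0.181 = 0.036 in (exactly 5/138)
Excess rainfall: 6.490 − 0.036 = 6.454 in; P > Ia so Q > 0
Runoff Q = (P−Ia)²/(P−Ia+S) = (6.454)²/(6.454+0.181) = 1983009961/315888900 ≈ 6.278 in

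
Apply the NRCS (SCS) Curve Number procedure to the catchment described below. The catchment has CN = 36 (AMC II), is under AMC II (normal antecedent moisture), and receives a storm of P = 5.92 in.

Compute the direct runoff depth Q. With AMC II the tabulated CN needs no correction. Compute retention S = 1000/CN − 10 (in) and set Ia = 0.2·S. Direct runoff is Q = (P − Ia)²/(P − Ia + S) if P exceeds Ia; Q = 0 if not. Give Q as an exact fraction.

Q = 70756/254925 in ≈ 0.278 in

CN(II) = 36; AMC II needs no correction.
Retention S: 1000/CN − 10 with CN=36.000 → S = 160/9 ≈ 17.778 in
Ia = 0.2·(160/9) = 32/9 in ≈ 3.556 in
Since P=5.920 > Ia=3.556: effective rainfall P−Ia = 532/225 in
Runoff Q = (P−Ia)²/(P−Ia+S) = (2.364)²/(2.364+17.778) = 70756/254925 ≈ 0.278 in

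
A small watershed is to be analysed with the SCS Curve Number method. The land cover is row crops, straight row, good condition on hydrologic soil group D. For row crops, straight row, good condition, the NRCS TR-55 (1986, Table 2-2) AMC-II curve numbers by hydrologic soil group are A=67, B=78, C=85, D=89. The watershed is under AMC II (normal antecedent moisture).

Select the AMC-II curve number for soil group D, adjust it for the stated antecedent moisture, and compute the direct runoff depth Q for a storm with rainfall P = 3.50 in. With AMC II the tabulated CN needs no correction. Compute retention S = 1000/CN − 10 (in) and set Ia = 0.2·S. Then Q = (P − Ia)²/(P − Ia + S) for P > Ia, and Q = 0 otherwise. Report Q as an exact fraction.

Q = 335241/142222 in ≈ 2.357 in

NRCS table: row crops, straight row, good condition, soil group D → CN(II) = 89
AMC II — tabulated CN = 89 applies directly.
S = 1000/89 − 10 = 110/89 in ≈ 1.236 in
Ia = 0.2S: 0.2·1.236 = 0.247 in (exactly 22/89)
Excess rainfall: 3.500 − 0.247 = 3.253 in; P > Ia so Q > 0
Q: (579/178)² ÷ (799/178) = 335241/142222 in (≈ 2.357 in)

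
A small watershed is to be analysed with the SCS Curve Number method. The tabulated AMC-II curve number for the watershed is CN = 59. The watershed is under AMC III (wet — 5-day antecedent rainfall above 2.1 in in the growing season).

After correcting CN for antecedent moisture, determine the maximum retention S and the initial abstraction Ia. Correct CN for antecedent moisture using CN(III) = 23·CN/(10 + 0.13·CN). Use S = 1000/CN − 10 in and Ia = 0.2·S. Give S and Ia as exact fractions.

S = 4100/1357 in ≈ 3.021 in; Ia = 820/1357 in ≈ 0.604 in

CN(III) from CN(II)=59: (23·59)/(10 + 0.13·59) = 135700/1767 ≈ 76.797
S = 1000/(135700/1767) − 10 = 4100/1357 in ≈ 3.021 in
Ia = 0.2·(4100/1357) = 820/1357 in ≈ 0.604 in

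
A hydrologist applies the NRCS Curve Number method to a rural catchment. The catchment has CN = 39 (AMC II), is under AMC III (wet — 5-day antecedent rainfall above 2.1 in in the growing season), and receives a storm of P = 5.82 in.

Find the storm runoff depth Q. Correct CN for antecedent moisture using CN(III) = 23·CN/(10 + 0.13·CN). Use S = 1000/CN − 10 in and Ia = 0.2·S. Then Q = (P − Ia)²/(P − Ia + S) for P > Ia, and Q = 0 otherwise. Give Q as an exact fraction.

Q = 40010800729/22650460950 in ≈ 1.766 in

Wet (AMC III): CN(III) = 23·39/(10 + 0.13·39) = 897/(1507/100) = 89700/1507 ≈ 59.522
Max retention: S = 1000/(89700/1507) − 10 = 6100/897 in (≈ 6.800 in)
Ia = 0.2·(6100/897) = 1220/897 in ≈ 1.360 in
Since P=5.820 > Ia=1.360: effective rainfall P−Ia = 200027/44850 in
Runoff Q = (P−Ia)²/(P−Ia+S) = (4.460)²/(4.460+6.800) = 40010800729/22650460950 ≈ 1.766 in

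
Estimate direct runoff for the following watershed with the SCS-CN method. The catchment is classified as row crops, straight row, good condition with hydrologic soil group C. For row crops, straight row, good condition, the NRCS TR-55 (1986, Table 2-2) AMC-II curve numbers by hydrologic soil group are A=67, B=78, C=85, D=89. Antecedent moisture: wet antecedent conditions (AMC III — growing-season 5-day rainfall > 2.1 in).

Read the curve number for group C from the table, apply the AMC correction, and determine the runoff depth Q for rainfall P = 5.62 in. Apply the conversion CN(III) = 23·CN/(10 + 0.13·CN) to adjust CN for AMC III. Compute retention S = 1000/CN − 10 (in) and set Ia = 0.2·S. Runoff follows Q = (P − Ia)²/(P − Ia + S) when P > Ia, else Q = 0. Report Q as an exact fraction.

NRCS table: row crops, straight row, good condition, soil group C → CN(II) = 85
CN(III) from CN(II)=85: (23·85)/(10 + 0.13·85) = 39100/421 ≈ 92.874
Retention S: 1000/CN − 10 with CN=92.874 → S = 300/391 ≈ 0.767 in
Initial abstraction Ia = S/5 = (300/391)/5 = 60/391 ≈ 0.153 in
Since P=5.620 > Ia=0.153: effective rainfall P−Ia = 106871/19550 in
Q = (106871/19550)²/((106871/19550) + 300/391) = (11421410641/382202500)/(121871/19550) = 11421410641/2382578050 in ≈ 4.794 in

Q = 11421410641/2382578050 in ≈ 4.794 in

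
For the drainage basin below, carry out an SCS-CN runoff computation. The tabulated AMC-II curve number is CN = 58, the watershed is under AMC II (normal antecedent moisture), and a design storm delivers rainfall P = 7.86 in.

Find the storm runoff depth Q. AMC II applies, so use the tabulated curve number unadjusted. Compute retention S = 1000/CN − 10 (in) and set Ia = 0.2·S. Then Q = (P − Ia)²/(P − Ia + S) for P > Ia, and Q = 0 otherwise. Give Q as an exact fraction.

Q = 28811403/9568550 in ≈ 3.011 in

CN(II) = 58; AMC II needs no correction.
S = 1000/58 − 10 = 210/29 in ≈ 7.241 in
Ia = 0.2S: 0.2·7.241 = 1.448 in (exactly 42/29)
P − Ia = 7.860 − 1.448 = 9297/1450 ≈ 6.412 in (> 0, runoff occurs)
Runoff Q = (P−Ia)²/(P−Ia+S) = (6.412)²/(6.412+7.241) = 28811403/9568550 ≈ 3.011 in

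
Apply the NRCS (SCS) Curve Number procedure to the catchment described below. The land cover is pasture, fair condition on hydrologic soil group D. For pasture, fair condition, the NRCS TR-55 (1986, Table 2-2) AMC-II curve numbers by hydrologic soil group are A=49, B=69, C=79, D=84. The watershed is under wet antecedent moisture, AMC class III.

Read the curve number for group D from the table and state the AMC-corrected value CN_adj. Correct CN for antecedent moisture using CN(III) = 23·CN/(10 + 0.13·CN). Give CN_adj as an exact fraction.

CN_adj = 48300/523 ≈ 92.352

NRCS table: pasture, fair condition, soil group D → CN(II) = 84
CN(III) from CN(II)=84: (23·84)/(10 + 0.13·84) = 48300/523 ≈ 92.352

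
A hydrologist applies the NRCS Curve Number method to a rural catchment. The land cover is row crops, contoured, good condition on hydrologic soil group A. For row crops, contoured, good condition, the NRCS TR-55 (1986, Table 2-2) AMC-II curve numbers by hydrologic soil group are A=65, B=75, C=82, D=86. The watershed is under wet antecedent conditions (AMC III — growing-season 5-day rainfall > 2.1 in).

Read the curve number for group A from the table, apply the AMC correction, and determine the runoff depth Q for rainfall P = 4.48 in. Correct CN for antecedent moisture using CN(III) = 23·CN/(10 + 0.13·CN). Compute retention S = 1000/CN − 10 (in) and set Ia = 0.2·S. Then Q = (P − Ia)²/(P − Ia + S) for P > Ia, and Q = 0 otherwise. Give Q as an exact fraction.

NRCS table: row crops, contoured, good condition, soil group A → CN(II) = 65
CN(III) from CN(II)=65: (23·65)/(10 + 0.13·65) = 29900/369 ≈ 81.030
Max retention: S = 1000/(29900/369) − 10 = 700/299 in (≈ 2.341 in)
Initial abstraction Ia = S/5 = (700/299)/5 = 140/299 ≈ 0.468 in
P − Ia = 4.480 − 0.468 = 29988/7475 ≈ 4.012 in (> 0, runoff occurs)
Runoff Q = (P−Ia)²/(P−Ia+S) = (4.012)²/(4.012+2.341) = 8029287/3169400 ≈ 2.533 in

Q = 8029287/3169400 in ≈ 2.533 in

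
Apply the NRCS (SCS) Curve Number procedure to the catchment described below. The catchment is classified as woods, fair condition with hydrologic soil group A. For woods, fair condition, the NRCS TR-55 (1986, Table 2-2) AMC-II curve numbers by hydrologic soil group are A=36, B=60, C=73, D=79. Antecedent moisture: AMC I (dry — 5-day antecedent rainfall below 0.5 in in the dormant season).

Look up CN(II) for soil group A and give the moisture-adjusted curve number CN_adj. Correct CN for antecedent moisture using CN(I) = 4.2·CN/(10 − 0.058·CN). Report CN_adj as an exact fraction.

CN_adj = 18900/989 ≈ 19.110

NRCS table: woods, fair condition, soil group A → CN(II) = 36
Adjust CN=36 to AMC I: 4.2·36/(10 − 0.058·36) → (756/5) ÷ (989/125) = 18900/989 ≈ 19.110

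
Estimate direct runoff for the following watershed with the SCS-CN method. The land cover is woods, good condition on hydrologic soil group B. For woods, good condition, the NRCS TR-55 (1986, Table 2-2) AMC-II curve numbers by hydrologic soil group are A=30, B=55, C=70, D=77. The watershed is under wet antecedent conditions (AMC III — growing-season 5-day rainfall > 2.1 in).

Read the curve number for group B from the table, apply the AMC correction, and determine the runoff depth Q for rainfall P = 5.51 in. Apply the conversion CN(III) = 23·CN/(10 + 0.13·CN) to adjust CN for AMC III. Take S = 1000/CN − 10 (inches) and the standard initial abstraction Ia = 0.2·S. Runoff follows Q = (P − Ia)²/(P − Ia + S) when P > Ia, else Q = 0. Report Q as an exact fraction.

Q = 14738688409/5348495900 in ≈ 2.756 in

NRCS table: woods, good condition, soil group B → CN(II) = 55
Adjust CN=55 to AMC III: 23·55/(10 + 0.13·55) → 1265 ÷ (343/20) = 25300/343 ≈ 73.761
S = 1000/(25300/343) − 10 = 900/253 in ≈ 3.557 in
Initial abstraction Ia = S/5 = (900/253)/5 = 180/253 ≈ 0.711 in
P − Ia = 5.510 − 0.711 = 121403/25300 ≈ 4.799 in (> 0, runoff occurs)
Runoff Q = (P−Ia)²/(P−Ia+S) = (4.799)²/(4.799+3.557) = 14738688409/5348495900 ≈ 2.756 in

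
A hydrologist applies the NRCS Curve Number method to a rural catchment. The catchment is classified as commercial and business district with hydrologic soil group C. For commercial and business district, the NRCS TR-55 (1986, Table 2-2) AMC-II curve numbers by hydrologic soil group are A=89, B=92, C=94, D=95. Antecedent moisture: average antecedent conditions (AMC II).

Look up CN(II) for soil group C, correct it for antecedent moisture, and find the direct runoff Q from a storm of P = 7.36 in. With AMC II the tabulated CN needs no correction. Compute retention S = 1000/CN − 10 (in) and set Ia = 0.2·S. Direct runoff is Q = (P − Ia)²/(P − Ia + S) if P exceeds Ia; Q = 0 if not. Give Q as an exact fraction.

Q = 18054001/2716600 in ≈ 6.646 in

NRCS table: commercial and business district, soil group C → CN(II) = 94
AMC II — tabulated CN = 94 applies directly.
S = 1000/94 − 10 = 30/47 in ≈ 0.638 in
Ia = 0.2·(30/47) = 6/47 in ≈ 0.128 in
Since P=7.360 > Ia=0.128: effective rainfall P−Ia = 8498/1175 in
Q: (8498/1175)² ÷ (9248/1175) = 18054001/2716600 in (≈ 6.646 in)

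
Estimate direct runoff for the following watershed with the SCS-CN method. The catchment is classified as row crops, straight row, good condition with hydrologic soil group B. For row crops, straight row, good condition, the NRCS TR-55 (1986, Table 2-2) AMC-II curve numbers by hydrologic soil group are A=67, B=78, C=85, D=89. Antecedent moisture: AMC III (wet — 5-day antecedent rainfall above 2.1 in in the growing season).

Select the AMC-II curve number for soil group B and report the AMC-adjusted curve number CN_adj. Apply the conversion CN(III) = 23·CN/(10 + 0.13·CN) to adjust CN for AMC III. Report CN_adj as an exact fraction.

CN_adj = 89700/1007 ≈ 89.076

NRCS table: row crops, straight row, good condition, soil group B → CN(II) = 78
Wet (AMC III): CN(III) = 23·78/(10 + 0.13·78) = 1794/(1007/50) = 89700/1007 ≈ 89.076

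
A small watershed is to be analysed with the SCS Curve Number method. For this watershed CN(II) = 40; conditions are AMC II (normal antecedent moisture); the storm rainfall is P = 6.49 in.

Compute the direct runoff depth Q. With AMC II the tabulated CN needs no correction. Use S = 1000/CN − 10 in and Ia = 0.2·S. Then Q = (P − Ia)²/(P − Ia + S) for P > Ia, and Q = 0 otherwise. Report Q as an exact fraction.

Q = 121801/184900 in ≈ 0.659 in

Average conditions: CN = 40 (no AMC adjustment).
Retention S: 1000/CN − 10 with CN=40.000 → S = 15 ≈ 15.000 in
Ia = 0.2·15 = 3 in ≈ 3.000 in
Excess rainfall: 6.490 − 3.000 = 3.490 in; P > Ia so Q > 0
Q: (349/100)² ÷ (1849/100) = 121801/184900 in (≈ 0.659 in)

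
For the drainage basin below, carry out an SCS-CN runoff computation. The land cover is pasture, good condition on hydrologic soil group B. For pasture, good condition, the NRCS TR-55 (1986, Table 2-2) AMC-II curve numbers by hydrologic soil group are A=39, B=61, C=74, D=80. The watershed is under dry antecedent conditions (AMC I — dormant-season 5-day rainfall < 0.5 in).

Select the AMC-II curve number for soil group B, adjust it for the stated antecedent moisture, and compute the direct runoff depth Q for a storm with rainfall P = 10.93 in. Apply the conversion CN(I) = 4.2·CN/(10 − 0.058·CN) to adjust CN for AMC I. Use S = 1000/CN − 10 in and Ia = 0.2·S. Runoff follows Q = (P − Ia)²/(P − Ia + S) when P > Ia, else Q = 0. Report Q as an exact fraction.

NRCS table: pasture, good condition, soil group B → CN(II) = 61
CN(I) from CN(II)=61: (4.2·61)/(10 − 0.058·61) = 42700/1077 ≈ 39.647
Max retention: S = 1000/(42700/1077) − 10 = 6500/427 in (≈ 15.222 in)
Ia = 0.2S: 0.2·15.222 = 3.044 in (exactly 1300/427)
P − Ia = 10.930 − 3.044 = 336711/42700 ≈ 7.886 in (> 0, runoff occurs)
Q: (336711/42700)² ÷ (986711/42700) = 113374297521/42132559700 in (≈ 2.691 in)

Q = 113374297521/42132559700 in ≈ 2.691 in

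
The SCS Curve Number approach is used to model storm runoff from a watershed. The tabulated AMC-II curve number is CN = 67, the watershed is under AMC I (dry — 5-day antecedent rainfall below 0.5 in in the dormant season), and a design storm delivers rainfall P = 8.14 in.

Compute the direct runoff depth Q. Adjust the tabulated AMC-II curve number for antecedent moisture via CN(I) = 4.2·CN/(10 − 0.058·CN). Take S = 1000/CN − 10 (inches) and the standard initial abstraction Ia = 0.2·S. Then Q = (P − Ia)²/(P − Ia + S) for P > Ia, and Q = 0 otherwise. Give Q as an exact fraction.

CN(I) from CN(II)=67: (4.2·67)/(10 − 0.058·67) = 46900/1019 ≈ 46.026
Retention S: 1000/CN − 10 with CN=46.026 → S = 5500/469 ≈ 11.727 in
Ia = 0.2·(5500/469) = 1100/469 in ≈ 2.345 in
Excess rainfall: 8.140 − 2.345 = 5.795 in; P > Ia so Q > 0
Runoff Q = (P−Ia)²/(P−Ia+S) = (5.795)²/(5.795+11.727) = 1678562699/875927850 ≈ 1.916 in

Q = 1678562699/875927850 in ≈ 1.916 in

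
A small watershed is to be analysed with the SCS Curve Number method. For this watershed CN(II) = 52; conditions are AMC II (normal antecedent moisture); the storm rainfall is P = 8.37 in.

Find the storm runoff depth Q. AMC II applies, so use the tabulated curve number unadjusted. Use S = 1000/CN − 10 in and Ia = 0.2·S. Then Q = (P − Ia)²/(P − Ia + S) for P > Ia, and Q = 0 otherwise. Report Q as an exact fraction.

Q = 23975787/8875100 in ≈ 2.701 in

AMC II — tabulated CN = 52 applies directly.
S = 1000/52 − 10 = 120/13 in ≈ 9.231 in
Ia = 0.2·(120/13) = 24/13 in ≈ 1.846 in
P − Ia = 8.370 − 1.846 = 8481/1300 ≈ 6.524 in (> 0, runoff occurs)
Q: (8481/1300)² ÷ (20481/1300) = 23975787/8875100 in (≈ 2.701 in)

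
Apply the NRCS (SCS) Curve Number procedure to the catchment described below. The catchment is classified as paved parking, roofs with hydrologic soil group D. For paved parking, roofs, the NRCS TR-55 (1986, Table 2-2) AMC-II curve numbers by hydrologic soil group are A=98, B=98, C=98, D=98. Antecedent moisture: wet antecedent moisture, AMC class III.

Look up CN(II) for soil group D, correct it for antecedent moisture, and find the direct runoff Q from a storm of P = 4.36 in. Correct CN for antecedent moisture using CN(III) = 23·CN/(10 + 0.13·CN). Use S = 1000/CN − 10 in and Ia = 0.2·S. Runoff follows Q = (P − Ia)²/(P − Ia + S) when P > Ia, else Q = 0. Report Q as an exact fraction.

Q = 14967809649/3517451525 in ≈ 4.255 in

NRCS table: paved parking, roofs, soil group D → CN(II) = 98
Wet (AMC III): CN(III) = 23·98/(10 + 0.13·98) = 2254/(1137/50) = 112700/1137 ≈ 99.120
Max retention: S = 1000/(112700/1137) − 10 = 100/1127 in (≈ 0.089 in)
Ia = 0.2·(100/1127) = 20/1127 in ≈ 0.018 in
Since P=4.360 > Ia=0.018: effective rainfall P−Ia = 122343/28175 in
Runoff Q = (P−Ia)²/(P−Ia+S) = (4.342)²/(4.342+0.089) = 14967809649/3517451525 ≈ 4.255 in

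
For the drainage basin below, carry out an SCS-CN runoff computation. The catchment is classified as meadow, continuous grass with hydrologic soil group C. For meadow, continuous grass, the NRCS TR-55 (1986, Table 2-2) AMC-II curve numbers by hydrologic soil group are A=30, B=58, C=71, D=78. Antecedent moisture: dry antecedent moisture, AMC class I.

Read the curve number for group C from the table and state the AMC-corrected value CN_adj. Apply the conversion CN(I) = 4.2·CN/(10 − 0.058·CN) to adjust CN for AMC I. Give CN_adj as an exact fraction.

NRCS table: meadow, continuous grass, soil group C → CN(II) = 71
CN(I) from CN(II)=71: (4.2·71)/(10 − 0.058·71) = 149100/2941 ≈ 50.697

CN_adj = 149100/2941 ≈ 50.697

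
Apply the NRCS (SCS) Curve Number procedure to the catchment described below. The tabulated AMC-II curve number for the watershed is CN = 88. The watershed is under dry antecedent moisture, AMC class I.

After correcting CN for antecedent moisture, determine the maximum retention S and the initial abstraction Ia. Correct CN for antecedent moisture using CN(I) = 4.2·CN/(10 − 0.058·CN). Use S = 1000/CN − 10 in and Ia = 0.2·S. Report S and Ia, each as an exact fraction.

S = 250/77 in ≈ 3.247 in; Ia = 50/77 in ≈ 0.649 in

Adjust CN=88 to AMC I: 4.2·88/(10 − 0.058·88) → (1848/5) ÷ (612/125) = 3850/51 ≈ 75.490
Retention S: 1000/CN − 10 with CN=75.490 → S = 250/77 ≈ 3.247 in
Ia = 0.2S: 0.2·3.247 = 0.649 in (exactly 50/77)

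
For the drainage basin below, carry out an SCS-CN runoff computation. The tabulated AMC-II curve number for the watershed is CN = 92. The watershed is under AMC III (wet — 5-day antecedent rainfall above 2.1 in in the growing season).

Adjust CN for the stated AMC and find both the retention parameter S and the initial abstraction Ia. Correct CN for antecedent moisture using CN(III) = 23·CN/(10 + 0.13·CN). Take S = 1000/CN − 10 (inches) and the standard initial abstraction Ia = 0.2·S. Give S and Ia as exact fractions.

S = 200/529 in ≈ 0.378 in; Ia = 40/529 in ≈ 0.076 in

Adjust CN=92 to AMC III: 23·92/(10 + 0.13·92) → 2116 ÷ (549/25) = 52900/549 ≈ 96.357
Max retention: S = 1000/(52900/549) − 10 = 200/529 in (≈ 0.378 in)
Ia = 0.2·(200/529) = 40/529 in ≈ 0.076 in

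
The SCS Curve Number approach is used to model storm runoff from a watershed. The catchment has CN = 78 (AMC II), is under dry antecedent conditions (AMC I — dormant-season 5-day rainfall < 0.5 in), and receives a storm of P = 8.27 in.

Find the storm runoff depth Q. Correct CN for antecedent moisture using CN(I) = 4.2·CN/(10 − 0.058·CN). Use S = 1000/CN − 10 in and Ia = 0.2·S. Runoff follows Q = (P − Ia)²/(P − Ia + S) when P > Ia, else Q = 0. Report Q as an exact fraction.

Adjust CN=78 to AMC I: 4.2·78/(10 − 0.058·78) → (1638/5) ÷ (1369/250) = 81900/1369 ≈ 59.825
S = 1000/(81900/1369) − 10 = 5500/819 in ≈ 6.716 in
Initial abstraction Ia = S/5 = (5500/819)/5 = 1100/819 ≈ 1.343 in
P − Ia = 8.270 − 1.343 = 567313/81900 ≈ 6.927 in (> 0, runoff occurs)
Runoff Q = (P−Ia)²/(P−Ia+S) = (6.927)²/(6.927+6.716) = 321844039969/91507934700 ≈ 3.517 in

Q = 321844039969/91507934700 in ≈ 3.517 in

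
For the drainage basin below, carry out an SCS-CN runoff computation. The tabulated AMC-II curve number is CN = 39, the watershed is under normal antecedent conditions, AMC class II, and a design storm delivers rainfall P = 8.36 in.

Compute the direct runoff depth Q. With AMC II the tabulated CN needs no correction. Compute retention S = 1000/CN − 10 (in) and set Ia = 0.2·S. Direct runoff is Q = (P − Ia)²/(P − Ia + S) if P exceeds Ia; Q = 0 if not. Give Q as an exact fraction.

Q = 26020201/19842225 in ≈ 1.311 in

CN(II) = 39; AMC II needs no correction.
Max retention: S = 1000/39 − 10 = 610/39 in (≈ 15.641 in)
Ia = 0.2·(610/39) = 122/39 in ≈ 3.128 in
P − Ia = 8.360 − 3.128 = 5101/975 ≈ 5.232 in (> 0, runoff occurs)
Runoff Q = (P−Ia)²/(P−Ia+S) = (5.232)²/(5.232+15.641) = 26020201/19842225 ≈ 1.311 in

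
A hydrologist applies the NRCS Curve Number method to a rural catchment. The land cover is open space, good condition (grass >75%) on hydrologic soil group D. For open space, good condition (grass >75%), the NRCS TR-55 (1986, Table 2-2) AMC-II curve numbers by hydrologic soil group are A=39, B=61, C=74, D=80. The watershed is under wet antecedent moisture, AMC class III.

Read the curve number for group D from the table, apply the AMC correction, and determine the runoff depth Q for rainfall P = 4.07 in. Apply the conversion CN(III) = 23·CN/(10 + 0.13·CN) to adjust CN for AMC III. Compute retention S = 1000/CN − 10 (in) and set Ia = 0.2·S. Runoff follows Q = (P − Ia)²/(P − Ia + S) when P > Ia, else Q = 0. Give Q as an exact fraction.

NRCS table: open space, good condition (grass >75%), soil group D → CN(II) = 80
Wet (AMC III): CN(III) = 23·80/(10 + 0.13·80) = 1840/(102/5) = 4600/51 ≈ 90.196
Retention S: 1000/CN − 10 with CN=90.196 → S = 25/23 ≈ 1.087 in
Ia = 0.2·(25/23) = 5/23 in ≈ 0.217 in
Excess rainfall: 4.070 − 0.217 = 3.853 in; P > Ia so Q > 0
Q: (8861/2300)² ÷ (11361/2300) = 78517321/26130300 in (≈ 3.005 in)

Q = 78517321/26130300 in ≈ 3.005 in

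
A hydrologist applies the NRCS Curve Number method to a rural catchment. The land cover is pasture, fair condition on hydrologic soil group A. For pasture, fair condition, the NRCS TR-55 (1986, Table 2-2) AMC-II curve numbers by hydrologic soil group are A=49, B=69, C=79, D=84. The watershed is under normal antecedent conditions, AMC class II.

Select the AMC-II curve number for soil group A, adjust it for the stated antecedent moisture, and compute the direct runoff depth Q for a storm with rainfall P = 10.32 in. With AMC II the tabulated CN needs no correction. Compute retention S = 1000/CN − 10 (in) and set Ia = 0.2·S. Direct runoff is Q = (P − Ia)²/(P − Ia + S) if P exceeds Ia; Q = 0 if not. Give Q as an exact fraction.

NRCS table: pasture, fair condition, soil group A → CN(II) = 49
CN(II) = 49; AMC II needs no correction.
Max retention: S = 1000/49 − 10 = 510/49 in (≈ 10.408 in)
Ia = 0.2S: 0.2·10.408 = 2.082 in (exactly 102/49)
P − Ia = 10.320 − 2.082 = 10092/1225 ≈ 8.238 in (> 0, runoff occurs)
Q = (10092/1225)²/((10092/1225) + 510/49) = (101848464/1500625)/(22842/1225) = 5658248/1554525 in ≈ 3.640 in

Q = 5658248/1554525 in ≈ 3.640 in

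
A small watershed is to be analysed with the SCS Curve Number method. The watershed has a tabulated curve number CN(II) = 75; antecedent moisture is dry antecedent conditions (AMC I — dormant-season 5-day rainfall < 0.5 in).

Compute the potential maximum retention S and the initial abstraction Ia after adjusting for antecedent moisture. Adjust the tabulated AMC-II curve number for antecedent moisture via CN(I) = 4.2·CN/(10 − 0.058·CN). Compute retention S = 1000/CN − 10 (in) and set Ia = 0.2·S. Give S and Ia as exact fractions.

S = 500/63 in ≈ 7.937 in; Ia = 100/63 in ≈ 1.587 in

Adjust CN=75 to AMC I: 4.2·75/(10 − 0.058·75) → 315 ÷ (113/20) = 6300/113 ≈ 55.752
Max retention: S = 1000/(6300/113) − 10 = 500/63 in (≈ 7.937 in)
Initial abstraction Ia = S/5 = (500/63)/5 = 100/63 ≈ 1.587 in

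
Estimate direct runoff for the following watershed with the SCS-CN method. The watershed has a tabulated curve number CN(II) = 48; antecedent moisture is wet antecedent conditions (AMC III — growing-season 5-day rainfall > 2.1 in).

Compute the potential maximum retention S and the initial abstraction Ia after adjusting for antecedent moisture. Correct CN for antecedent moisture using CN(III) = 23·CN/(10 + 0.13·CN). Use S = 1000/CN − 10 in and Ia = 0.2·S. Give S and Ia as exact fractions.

S = 325/69 in ≈ 4.710 in; Ia = 65/69 in ≈ 0.942 in

CN(III) from CN(II)=48: (23·48)/(10 + 0.13·48) = 13800/203 ≈ 67.980
Max retention: S = 1000/(13800/203) − 10 = 325/69 in (≈ 4.710 in)
Ia = 0.2·(325/69) = 65/69 in ≈ 0.942 in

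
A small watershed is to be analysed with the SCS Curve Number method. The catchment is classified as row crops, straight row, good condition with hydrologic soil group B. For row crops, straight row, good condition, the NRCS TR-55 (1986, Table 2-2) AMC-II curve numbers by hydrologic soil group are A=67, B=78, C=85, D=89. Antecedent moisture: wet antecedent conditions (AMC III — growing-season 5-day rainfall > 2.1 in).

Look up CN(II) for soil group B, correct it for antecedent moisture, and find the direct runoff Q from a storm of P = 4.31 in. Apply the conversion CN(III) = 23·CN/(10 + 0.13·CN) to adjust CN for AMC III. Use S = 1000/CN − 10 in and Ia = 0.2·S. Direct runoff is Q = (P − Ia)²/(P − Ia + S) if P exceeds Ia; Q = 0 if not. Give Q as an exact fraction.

NRCS table: row crops, straight row, good condition, soil group B → CN(II) = 78
CN(III) from CN(II)=78: (23·78)/(10 + 0.13·78) = 89700/1007 ≈ 89.076
Retention S: 1000/CN − 10 with CN=89.076 → S = 1100/897 ≈ 1.226 in
Ia = 0.2·(1100/897) = 220/897 in ≈ 0.245 in
P − Ia = 4.310 − 0.245 = 364607/89700 ≈ 4.065 in (> 0, runoff occurs)
Q: (364607/89700)² ÷ (474607/89700) = 132938264449/42572247900 in (≈ 3.123 in)

Q = 132938264449/42572247900 in ≈ 3.123 in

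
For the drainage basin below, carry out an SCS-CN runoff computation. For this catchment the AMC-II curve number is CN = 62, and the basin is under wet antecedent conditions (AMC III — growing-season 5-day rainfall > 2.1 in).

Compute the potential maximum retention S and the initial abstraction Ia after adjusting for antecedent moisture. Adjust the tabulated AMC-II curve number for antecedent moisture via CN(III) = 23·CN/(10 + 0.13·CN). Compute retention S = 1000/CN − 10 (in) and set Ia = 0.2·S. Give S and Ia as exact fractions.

CN(III) from CN(II)=62: (23·62)/(10 + 0.13·62) = 71300/903 ≈ 78.959
Retention S: 1000/CN − 10 with CN=78.959 → S = 1900/713 ≈ 2.665 in
Ia = 0.2S: 0.2·2.665 = 0.533 in (exactly 380/713)

S = 1900/713 in ≈ 2.665 in; Ia = 380/713 in ≈ 0.533 in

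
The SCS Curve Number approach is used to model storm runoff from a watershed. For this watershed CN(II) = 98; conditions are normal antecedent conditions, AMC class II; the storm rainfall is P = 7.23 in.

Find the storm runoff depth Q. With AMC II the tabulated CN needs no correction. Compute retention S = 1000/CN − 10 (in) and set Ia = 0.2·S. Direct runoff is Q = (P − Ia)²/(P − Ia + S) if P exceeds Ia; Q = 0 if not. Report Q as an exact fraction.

Average conditions: CN = 98 (no AMC adjustment).
Retention S: 1000/CN − 10 with CN=98.000 → S = 10/49 ≈ 0.204 in
Ia = 0.2·(10/49) = 2/49 in ≈ 0.041 in
Excess rainfall: 7.230 − 0.041 = 7.189 in; P > Ia so Q > 0
Q: (35227/4900)² ÷ (36227/4900) = 1240941529/177512300 in (≈ 6.991 in)

Q = 1240941529/177512300 in ≈ 6.991 in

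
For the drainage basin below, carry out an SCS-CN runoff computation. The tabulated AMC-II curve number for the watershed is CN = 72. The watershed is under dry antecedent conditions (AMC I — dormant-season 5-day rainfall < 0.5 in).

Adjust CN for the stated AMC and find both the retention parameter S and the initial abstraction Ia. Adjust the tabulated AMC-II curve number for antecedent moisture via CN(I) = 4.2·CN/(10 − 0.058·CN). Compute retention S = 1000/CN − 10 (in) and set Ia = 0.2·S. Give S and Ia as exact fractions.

Dry (AMC I): CN(I) = 4.2·72/(10 − 0.058·72) = (1512/5)/(728/125) = 675/13 ≈ 51.923
S = 1000/(675/13) − 10 = 250/27 in ≈ 9.259 in
Initial abstraction Ia = S/5 = (250/27)/5 = 50/27 ≈ 1.852 in

S = 250/27 in ≈ 9.259 in; Ia = 50/27 in ≈ 1.852 in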